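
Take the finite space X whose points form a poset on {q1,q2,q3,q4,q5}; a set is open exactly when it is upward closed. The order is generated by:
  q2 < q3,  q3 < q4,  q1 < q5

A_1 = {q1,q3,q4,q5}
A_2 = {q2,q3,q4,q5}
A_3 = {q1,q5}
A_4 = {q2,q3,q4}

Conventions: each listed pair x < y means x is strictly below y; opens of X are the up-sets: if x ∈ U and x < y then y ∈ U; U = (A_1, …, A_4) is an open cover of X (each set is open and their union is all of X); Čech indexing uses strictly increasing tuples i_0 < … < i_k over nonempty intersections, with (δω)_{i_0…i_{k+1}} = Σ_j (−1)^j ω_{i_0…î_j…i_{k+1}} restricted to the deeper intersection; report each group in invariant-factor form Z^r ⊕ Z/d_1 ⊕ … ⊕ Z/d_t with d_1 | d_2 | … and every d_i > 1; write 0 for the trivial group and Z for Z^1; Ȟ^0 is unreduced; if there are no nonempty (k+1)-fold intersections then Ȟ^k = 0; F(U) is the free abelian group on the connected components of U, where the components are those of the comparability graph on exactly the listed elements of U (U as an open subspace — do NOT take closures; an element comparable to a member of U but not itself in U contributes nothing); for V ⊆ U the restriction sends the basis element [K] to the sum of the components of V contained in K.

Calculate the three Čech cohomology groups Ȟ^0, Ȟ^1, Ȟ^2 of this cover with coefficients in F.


nonempty overlaps:
  A12={q3,q4,q5} A13={q1,q5} A14={q3,q4} A23={q5} A24={q2,q3,q4}
  A123={q5} A124={q3,q4}
components per intersection:
  A1: {q1,q5} {q3,q4}
  A2: {q2,q3,q4} {q5}
  A3: {q1,q5}
  A4: {q2,q3,q4}
  A12: {q3,q4} {q5}
  A13: {q1,q5}
  A14: {q3,q4}
  A23: {q5}
  A24: {q2,q3,q4}
  A123: {q5}
  A124: {q3,q4}
C dims 6,6,2; δ0: rk 4, SNF 1^4; δ1: rk 2, SNF 1^2
degree 0: 6−4−0 = 2 → Ȟ^0 ≅ Z^2
degree 1: 6−2−4 = 0 → Ȟ^1 ≅ 0
degree 2: 2−0−2 = 0 → Ȟ^2 ≅ 0

Ȟ^0(U;F) ≅ Z^2, Ȟ^1(U;F) ≅ 0 and Ȟ^2(U;F) ≅ 0


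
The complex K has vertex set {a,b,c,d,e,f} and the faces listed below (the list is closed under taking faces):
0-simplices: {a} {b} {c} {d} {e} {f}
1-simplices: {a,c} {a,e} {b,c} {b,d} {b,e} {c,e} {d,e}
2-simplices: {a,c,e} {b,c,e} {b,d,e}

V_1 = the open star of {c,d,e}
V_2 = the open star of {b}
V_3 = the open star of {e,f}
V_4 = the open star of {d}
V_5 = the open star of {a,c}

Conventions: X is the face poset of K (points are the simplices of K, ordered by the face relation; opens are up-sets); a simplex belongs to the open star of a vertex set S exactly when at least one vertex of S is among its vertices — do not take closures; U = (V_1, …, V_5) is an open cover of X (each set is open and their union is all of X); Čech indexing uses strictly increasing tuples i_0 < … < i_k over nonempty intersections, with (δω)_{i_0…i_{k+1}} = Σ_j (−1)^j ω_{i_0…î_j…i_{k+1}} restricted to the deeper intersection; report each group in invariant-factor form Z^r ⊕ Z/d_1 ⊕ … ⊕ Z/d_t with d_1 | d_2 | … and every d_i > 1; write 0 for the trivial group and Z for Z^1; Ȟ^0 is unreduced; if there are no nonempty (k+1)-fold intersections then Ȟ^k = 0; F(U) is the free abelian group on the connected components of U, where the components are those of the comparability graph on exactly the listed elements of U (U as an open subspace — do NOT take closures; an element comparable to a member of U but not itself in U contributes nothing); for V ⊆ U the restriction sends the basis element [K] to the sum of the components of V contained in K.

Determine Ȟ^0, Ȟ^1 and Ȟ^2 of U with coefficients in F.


Ȟ^0 = Z^2, Ȟ^1 = 0 and Ȟ^2 = 0

nerve simplices:
  V1={{c},{d},{e},{a,c},{a,e},{b,c},{b,d},{b,e},{c,e},{d,e},{a,c,e},{b,c,e},{b,d,e}} V2={{b},{b,c},{b,d},{b,e},{b,c,e},{b,d,e}} V3={{e},{f},{a,e},{b,e},{c,e},{d,e},{a,c,e},{b,c,e},{b,d,e}} V4={{d},{b,d},{d,e},{b,d,e}} V5={{a},{c},{a,c},{a,e},{b,c},{c,e},{a,c,e},{b,c,e}}
  V12={{b,c},{b,d},{b,e},{b,c,e},{b,d,e}} V13={{e},{a,e},{b,e},{c,e},{d,e},{a,c,e},{b,c,e},{b,d,e}} V14={{d},{b,d},{d,e},{b,d,e}} V15={{c},{a,c},{a,e},{b,c},{c,e},{a,c,e},{b,c,e}} V23={{b,e},{b,c,e},{b,d,e}} V24={{b,d},{b,d,e}} V25={{b,c},{b,c,e}} V34={{d,e},{b,d,e}} V35={{a,e},{c,e},{a,c,e},{b,c,e}}
  V123={{b,e},{b,c,e},{b,d,e}} V124={{b,d},{b,d,e}} V125={{b,c},{b,c,e}} V134={{d,e},{b,d,e}} V135={{a,e},{c,e},{a,c,e},{b,c,e}} V234={{b,d,e}} V235={{b,c,e}}
  V1234={{b,d,e}} V1235={{b,c,e}}
components per intersection:
  V1: {{c},{d},{e},{a,c},{a,e},{b,c},{b,d},{b,e},{c,e},{d,e},{a,c,e},{b,c,e},{b,d,e}}
  V2: {{b},{b,c},{b,d},{b,e},{b,c,e},{b,d,e}}
  V3: {{e},{a,e},{b,e},{c,e},{d,e},{a,c,e},{b,c,e},{b,d,e}} {{f}}
  V4: {{d},{b,d},{d,e},{b,d,e}}
  V5: {{a},{c},{a,c},{a,e},{b,c},{c,e},{a,c,e},{b,c,e}}
  V12: {{b,c},{b,d},{b,e},{b,c,e},{b,d,e}}
  V13: {{e},{a,e},{b,e},{c,e},{d,e},{a,c,e},{b,c,e},{b,d,e}}
  V14: {{d},{b,d},{d,e},{b,d,e}}
  V15: {{c},{a,c},{a,e},{b,c},{c,e},{a,c,e},{b,c,e}}
  V23: {{b,e},{b,c,e},{b,d,e}}
  V24: {{b,d},{b,d,e}}
  V25: {{b,c},{b,c,e}}
  V34: {{d,e},{b,d,e}}
  V35: {{a,e},{c,e},{a,c,e},{b,c,e}}
  V123: {{b,e},{b,c,e},{b,d,e}}
  V124: {{b,d},{b,d,e}}
  V125: {{b,c},{b,c,e}}
  V134: {{d,e},{b,d,e}}
  V135: {{a,e},{c,e},{a,c,e},{b,c,e}}
  V234: {{b,d,e}}
  V235: {{b,c,e}}
  V1234: {{b,d,e}}
  V1235: {{b,c,e}}
C dims 6,9,7,2; δ0: rk 4, SNF 1^4; δ1: rk 5, SNF 1^5; δ2: rk 2, SNF 1^2
degree 0: 6−4−0 = 2 → Ȟ^0 ≅ Z^2
degree 1: 9−5−4 = 0 → Ȟ^1 ≅ 0
degree 2: 7−2−5 = 0 → Ȟ^2 ≅ 0


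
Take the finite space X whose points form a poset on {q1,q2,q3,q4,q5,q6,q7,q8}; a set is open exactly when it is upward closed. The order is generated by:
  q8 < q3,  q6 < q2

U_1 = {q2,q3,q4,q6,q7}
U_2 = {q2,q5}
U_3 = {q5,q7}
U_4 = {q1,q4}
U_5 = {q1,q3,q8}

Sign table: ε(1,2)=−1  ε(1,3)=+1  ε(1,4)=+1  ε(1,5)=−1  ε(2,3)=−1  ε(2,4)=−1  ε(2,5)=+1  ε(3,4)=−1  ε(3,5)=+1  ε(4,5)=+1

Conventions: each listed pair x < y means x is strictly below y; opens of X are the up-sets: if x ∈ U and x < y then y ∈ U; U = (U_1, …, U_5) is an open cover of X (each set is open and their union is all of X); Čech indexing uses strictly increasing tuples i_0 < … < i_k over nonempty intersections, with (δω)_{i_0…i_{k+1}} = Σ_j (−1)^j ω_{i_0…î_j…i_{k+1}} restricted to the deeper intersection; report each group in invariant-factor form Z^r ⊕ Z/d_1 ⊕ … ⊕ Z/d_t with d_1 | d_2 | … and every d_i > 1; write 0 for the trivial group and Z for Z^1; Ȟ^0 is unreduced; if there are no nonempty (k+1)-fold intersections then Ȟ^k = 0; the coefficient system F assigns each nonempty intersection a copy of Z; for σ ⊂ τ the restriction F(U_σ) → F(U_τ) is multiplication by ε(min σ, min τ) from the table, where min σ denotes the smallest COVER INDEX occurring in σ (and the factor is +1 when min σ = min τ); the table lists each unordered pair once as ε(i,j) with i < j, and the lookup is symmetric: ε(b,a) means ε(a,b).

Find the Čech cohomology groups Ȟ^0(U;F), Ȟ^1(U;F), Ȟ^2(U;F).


Ȟ^0(U;F) ≅ 0; Ȟ^1(U;F) ≅ Z ⊕ Z/2; Ȟ^2(U;F) ≅ 0

cover nerve:
  U12={q2} U13={q7} U14={q4} U15={q3} U23={q5} U45={q1}
C dims 5,6; δ0: rk 5, SNF 1^4·2
Ȟ^0: (5−5)−0=0 ⇒ 0
Ȟ^1: (6−0)−5=1 plus torsion [2] ⇒ Z ⊕ Z/2
Ȟ^2: (0−0)−0=0 ⇒ 0


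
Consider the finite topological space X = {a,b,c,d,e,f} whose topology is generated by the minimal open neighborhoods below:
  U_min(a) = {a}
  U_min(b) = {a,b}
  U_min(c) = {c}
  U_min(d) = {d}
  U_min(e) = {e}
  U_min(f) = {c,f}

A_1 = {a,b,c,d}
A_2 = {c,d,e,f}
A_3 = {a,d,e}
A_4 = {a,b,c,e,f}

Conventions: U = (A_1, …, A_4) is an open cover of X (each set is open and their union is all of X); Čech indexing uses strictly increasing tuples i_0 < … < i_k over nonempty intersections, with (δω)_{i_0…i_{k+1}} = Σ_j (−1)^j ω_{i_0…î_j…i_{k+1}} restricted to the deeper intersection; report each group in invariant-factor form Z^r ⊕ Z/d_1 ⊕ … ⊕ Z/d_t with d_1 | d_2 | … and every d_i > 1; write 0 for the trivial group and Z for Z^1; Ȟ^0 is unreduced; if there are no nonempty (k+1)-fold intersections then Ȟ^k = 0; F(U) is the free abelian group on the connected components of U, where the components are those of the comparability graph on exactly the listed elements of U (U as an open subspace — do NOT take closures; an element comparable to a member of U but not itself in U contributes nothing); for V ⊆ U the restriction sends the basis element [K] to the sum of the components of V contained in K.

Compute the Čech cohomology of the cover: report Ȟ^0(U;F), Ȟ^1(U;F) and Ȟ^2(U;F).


intersection data:
  A12={c,d} A13={a,d} A14={a,b,c} A23={d,e} A24={c,e,f} A34={a,e}
  A123={d} A124={c} A134={a} A234={e}
components per intersection:
  A1: {a,b} {c} {d}
  A2: {c,f} {d} {e}
  A3: {a} {d} {e}
  A4: {a,b} {c,f} {e}
  A12: {c} {d}
  A13: {a} {d}
  A14: {a,b} {c}
  A23: {d} {e}
  A24: {c,f} {e}
  A34: {a} {e}
  A123: {d}
  A124: {c}
  A134: {a}
  A234: {e}
C dims 12,12,4; δ0: rk 8, SNF 1^8; δ1: rk 4, SNF 1^4
Ȟ^0 = (12 − 8) − 0 = 4, so Ȟ^0 ≅ Z^4
Ȟ^1 = (12 − 4) − 8 = 0, so Ȟ^1 ≅ 0
Ȟ^2 = (4 − 0) − 4 = 0, so Ȟ^2 ≅ 0

Ȟ^0 = Z^4, Ȟ^1 = 0 and Ȟ^2 = 0


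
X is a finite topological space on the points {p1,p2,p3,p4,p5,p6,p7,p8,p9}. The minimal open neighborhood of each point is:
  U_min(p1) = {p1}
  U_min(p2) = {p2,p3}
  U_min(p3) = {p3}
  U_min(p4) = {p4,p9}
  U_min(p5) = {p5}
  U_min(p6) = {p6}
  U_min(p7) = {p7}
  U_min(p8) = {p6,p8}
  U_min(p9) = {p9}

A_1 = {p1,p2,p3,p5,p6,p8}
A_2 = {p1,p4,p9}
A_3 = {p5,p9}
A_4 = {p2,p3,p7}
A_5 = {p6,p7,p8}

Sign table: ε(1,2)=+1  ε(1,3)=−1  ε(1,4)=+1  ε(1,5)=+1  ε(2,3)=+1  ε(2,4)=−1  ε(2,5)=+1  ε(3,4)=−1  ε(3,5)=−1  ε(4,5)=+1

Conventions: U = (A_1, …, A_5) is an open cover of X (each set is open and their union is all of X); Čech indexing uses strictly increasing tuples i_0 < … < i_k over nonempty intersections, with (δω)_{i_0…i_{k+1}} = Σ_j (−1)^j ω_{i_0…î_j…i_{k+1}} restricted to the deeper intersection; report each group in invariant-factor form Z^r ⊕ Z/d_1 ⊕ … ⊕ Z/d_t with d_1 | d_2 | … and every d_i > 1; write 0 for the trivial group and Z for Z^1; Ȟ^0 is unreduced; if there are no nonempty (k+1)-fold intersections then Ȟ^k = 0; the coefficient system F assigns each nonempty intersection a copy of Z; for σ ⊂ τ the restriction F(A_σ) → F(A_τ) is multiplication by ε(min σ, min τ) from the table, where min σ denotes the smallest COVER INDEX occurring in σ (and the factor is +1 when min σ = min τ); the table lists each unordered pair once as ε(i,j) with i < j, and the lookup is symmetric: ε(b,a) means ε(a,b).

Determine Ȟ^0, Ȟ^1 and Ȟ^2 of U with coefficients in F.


nerve of the cover:
  A12={p1} A13={p5} A14={p2,p3} A15={p6,p8} A23={p9} A45={p7}
C dims 5,6; δ0: rk 5, SNF 1^4·2
Ȟ^0 = (5 − 5) − 0 = 0, so Ȟ^0 ≅ 0
Ȟ^1 = (6 − 0) − 5 = 1 plus torsion [2], so Ȟ^1 ≅ Z ⊕ Z/2
Ȟ^2 = (0 − 0) − 0 = 0, so Ȟ^2 ≅ 0

Ȟ^0 = 0, Ȟ^1 = Z ⊕ Z/2, Ȟ^2 = 0


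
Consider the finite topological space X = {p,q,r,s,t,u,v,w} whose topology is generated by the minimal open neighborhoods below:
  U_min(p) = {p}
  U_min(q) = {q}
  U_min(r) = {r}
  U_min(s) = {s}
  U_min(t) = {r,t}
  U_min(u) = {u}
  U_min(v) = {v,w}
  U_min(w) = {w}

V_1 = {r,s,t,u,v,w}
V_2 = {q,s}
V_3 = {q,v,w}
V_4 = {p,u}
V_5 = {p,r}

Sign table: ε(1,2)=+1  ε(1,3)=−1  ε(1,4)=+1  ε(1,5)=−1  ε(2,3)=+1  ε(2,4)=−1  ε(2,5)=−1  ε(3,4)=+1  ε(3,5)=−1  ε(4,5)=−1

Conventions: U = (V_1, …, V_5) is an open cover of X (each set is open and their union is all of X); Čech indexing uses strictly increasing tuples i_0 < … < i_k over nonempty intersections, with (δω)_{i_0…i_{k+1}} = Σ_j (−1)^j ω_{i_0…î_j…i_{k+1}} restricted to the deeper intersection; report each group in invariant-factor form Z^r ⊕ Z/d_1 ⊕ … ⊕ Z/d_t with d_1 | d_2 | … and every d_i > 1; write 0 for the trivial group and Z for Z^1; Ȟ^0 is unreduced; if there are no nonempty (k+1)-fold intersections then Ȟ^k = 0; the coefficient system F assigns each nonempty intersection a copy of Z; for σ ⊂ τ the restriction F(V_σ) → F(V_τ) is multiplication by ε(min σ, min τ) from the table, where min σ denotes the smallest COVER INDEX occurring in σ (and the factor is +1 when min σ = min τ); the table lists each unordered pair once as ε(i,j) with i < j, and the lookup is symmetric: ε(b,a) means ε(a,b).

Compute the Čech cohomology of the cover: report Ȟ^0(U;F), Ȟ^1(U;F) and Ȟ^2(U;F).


Ȟ^0(U;F) ≅ 0, Ȟ^1(U;F) ≅ Z ⊕ Z/2, Ȟ^2(U;F) ≅ 0

nerve of the cover:
  V12={s} V13={v,w} V14={u} V15={r} V23={q} V45={p}
C dims 5,6; δ0: rk 5, SNF 1^4·2
Ȟ^0 = (5 − 5) − 0 = 0, so Ȟ^0 ≅ 0
Ȟ^1 = (6 − 0) − 5 = 1 plus torsion [2], so Ȟ^1 ≅ Z ⊕ Z/2
Ȟ^2 = (0 − 0) − 0 = 0, so Ȟ^2 ≅ 0


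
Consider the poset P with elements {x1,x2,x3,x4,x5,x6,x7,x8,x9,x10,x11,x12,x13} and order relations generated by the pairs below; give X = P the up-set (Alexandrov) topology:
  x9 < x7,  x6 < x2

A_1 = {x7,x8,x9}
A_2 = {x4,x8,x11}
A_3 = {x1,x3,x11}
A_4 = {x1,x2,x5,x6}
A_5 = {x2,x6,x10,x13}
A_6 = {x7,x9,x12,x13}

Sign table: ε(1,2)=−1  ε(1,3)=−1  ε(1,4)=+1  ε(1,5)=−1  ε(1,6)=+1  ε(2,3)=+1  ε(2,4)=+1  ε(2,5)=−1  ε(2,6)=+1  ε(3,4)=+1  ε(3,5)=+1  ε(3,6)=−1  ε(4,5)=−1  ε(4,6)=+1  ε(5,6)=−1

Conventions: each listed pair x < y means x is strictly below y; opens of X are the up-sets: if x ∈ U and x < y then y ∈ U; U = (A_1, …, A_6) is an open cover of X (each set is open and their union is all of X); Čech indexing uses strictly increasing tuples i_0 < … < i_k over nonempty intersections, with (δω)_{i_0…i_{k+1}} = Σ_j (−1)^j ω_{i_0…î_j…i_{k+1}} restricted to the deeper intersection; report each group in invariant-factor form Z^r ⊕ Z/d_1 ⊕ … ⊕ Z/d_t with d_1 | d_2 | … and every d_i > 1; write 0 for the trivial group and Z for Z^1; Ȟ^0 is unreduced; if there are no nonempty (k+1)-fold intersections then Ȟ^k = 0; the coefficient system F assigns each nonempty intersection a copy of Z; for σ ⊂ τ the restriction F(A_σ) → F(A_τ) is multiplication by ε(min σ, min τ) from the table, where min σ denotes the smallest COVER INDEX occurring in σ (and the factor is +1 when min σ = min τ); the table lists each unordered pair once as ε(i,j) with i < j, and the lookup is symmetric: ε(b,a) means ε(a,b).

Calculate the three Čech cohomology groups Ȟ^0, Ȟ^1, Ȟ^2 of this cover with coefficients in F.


nonempty intersections:
  A12={x8} A16={x7,x9} A23={x11} A34={x1} A45={x2,x6} A56={x13}
C dims 6,6; δ0: rk 6, SNF 1^5·2
Ȟ^0: (6−6)−0=0 ⇒ 0
Ȟ^1: (6−0)−6=0 plus torsion [2] ⇒ Z/2
Ȟ^2: (0−0)−0=0 ⇒ 0

Ȟ^0(U;F) ≅ 0; Ȟ^1(U;F) ≅ Z/2; Ȟ^2(U;F) ≅ 0


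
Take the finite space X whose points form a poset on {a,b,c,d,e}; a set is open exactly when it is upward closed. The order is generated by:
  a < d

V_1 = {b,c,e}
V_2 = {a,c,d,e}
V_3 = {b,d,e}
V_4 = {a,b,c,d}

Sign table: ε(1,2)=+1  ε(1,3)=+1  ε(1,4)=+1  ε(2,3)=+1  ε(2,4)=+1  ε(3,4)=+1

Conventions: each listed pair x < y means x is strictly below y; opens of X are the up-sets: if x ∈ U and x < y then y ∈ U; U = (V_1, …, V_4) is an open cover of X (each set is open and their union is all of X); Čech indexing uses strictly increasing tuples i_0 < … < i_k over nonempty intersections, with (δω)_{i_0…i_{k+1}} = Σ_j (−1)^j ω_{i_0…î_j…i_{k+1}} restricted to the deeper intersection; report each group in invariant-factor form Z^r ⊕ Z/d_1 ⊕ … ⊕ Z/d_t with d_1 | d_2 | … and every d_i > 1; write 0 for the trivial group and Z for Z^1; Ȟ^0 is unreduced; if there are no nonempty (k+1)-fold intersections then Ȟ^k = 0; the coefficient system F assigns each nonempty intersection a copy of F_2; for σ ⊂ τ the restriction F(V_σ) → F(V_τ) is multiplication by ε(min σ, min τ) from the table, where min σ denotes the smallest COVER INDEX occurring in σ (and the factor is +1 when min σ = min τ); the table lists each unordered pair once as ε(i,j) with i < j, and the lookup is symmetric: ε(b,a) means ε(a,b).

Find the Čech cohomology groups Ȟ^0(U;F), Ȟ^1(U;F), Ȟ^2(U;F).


Ȟ^0 = Z/2, Ȟ^1 = 0, Ȟ^2 = Z/2

nerve simplices:
  V12={c,e} V13={b,e} V14={b,c} V23={d,e} V24={a,c,d} V34={b,d}
  V123={e} V124={c} V134={b} V234={d}
C dims 4,6,4; δ0: rk_F2 3; δ1: rk_F2 3
degree 0: 4−3−0 = 1 → Ȟ^0 ≅ Z/2
degree 1: 6−3−3 = 0 → Ȟ^1 ≅ 0
degree 2: 4−0−3 = 1 → Ȟ^2 ≅ Z/2


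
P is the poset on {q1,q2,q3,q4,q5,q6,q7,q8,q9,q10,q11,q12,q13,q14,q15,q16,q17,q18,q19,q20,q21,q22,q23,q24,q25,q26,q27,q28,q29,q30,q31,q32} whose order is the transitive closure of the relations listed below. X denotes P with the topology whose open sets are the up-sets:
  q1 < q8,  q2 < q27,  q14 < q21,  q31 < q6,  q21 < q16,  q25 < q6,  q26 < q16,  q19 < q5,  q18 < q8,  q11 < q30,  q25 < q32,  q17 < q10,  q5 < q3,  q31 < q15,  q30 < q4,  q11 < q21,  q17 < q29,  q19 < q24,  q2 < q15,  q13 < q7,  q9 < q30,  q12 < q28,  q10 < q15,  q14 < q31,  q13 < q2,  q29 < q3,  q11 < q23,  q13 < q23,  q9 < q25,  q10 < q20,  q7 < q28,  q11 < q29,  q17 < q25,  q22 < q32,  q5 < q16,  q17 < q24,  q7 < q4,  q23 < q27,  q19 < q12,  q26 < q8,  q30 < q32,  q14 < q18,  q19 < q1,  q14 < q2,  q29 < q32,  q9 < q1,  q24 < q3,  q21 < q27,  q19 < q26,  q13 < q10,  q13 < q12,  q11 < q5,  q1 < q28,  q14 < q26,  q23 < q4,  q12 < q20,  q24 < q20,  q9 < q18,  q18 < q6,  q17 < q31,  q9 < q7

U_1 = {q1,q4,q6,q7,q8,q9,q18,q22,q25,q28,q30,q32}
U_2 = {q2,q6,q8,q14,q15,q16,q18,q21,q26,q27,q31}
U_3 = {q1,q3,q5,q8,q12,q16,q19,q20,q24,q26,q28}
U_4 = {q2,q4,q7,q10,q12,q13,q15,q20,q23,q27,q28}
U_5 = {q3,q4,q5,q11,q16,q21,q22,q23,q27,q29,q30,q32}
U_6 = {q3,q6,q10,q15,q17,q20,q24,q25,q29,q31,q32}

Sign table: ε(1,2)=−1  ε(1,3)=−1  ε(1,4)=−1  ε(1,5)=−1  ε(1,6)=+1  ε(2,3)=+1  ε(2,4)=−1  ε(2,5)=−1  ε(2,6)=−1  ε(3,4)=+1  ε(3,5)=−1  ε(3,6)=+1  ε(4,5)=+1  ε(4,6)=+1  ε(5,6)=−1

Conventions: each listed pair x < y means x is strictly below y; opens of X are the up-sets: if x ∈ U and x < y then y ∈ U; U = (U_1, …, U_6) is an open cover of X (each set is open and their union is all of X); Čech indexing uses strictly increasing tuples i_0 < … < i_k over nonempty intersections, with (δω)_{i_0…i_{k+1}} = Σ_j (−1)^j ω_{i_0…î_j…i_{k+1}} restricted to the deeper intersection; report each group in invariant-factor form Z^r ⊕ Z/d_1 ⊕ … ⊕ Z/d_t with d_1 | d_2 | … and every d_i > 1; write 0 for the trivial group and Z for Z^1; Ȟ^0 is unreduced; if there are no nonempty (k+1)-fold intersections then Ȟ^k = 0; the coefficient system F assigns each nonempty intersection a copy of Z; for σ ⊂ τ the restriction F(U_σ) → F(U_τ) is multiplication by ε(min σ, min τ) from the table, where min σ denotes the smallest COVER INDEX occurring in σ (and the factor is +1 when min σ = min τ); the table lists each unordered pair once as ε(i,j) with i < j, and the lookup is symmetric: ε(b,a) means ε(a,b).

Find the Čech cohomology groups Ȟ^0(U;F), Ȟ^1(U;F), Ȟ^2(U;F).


Ȟ^0 ≅ 0, Ȟ^1 ≅ Z/2 and Ȟ^2 ≅ Z

nerve simplices:
  U12={q6,q8,q18} U13={q1,q8,q28} U14={q4,q7,q28} U15={q4,q22,q30,q32} U16={q6,q25,q32} U23={q8,q16,q26} U24={q2,q15,q27} U25={q16,q21,q27} U26={q6,q15,q31} U34={q12,q20,q28} U35={q3,q5,q16} U36={q3,q20,q24} U45={q4,q23,q27} U46={q10,q15,q20} U56={q3,q29,q32}
  U123={q8} U126={q6} U134={q28} U145={q4} U156={q32} U235={q16} U245={q27} U246={q15} U346={q20} U356={q3}
C dims 6,15,10; δ0: rk 6, SNF 1^5·2; δ1: rk 9, SNF 1^9
degree 0: 6−6−0 = 0 → Ȟ^0 ≅ 0
degree 1: 15−9−6 = 0 plus torsion [2] → Ȟ^1 ≅ Z/2
degree 2: 10−0−9 = 1 → Ȟ^2 ≅ Z


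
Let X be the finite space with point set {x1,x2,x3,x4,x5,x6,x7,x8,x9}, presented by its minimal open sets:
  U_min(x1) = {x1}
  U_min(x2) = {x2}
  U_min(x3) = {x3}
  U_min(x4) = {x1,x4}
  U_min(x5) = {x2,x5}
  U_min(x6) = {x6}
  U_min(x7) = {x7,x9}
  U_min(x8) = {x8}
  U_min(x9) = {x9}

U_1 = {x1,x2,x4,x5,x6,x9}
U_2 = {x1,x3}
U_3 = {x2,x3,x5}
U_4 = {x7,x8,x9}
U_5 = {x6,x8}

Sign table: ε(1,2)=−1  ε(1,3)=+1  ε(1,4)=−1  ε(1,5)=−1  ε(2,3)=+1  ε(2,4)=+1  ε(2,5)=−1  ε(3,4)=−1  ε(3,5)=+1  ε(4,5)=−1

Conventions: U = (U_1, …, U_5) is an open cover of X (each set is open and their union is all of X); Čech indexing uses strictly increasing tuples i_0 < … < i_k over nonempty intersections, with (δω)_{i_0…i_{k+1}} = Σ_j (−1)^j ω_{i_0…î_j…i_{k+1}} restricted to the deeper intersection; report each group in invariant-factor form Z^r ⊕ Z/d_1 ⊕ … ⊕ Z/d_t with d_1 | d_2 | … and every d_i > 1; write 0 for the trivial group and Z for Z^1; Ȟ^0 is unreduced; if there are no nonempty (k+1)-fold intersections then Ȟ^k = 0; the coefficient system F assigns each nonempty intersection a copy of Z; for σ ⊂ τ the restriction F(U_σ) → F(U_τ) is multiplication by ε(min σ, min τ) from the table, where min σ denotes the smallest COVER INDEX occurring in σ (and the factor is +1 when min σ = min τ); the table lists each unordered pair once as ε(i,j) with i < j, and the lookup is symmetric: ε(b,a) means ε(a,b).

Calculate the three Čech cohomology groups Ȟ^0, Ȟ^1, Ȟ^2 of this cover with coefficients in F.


nerve of the cover:
  U12={x1} U13={x2,x5} U14={x9} U15={x6} U23={x3} U45={x8}
C dims 5,6; δ0: rk 5, SNF 1^4·2
Ȟ^0 = (5 − 5) − 0 = 0, so Ȟ^0 ≅ 0
Ȟ^1 = (6 − 0) − 5 = 1 plus torsion [2], so Ȟ^1 ≅ Z ⊕ Z/2
Ȟ^2 = (0 − 0) − 0 = 0, so Ȟ^2 ≅ 0

Ȟ^0 = 0, Ȟ^1 = Z ⊕ Z/2, Ȟ^2 = 0


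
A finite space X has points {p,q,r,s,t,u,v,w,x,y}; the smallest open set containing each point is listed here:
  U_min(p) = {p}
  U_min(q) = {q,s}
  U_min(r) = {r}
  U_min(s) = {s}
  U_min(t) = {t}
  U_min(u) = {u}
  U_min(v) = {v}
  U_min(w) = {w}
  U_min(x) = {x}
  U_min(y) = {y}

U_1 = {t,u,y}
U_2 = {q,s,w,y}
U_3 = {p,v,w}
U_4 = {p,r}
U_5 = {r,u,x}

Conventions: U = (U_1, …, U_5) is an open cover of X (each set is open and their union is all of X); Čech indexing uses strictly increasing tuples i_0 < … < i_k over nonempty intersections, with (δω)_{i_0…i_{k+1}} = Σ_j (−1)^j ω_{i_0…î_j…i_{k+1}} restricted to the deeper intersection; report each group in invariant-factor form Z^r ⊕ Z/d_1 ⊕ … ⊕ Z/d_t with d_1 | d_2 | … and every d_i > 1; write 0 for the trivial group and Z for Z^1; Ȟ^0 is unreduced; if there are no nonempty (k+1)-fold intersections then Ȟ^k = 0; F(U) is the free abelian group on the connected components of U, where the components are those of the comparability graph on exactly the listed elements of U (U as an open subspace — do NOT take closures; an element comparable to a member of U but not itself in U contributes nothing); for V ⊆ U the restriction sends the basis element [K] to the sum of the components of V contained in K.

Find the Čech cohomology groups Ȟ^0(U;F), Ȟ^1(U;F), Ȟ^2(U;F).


nonempty overlaps:
  U12={y} U15={u} U23={w} U34={p} U45={r}
components per intersection:
  U1: {t} {u} {y}
  U2: {q,s} {w} {y}
  U3: {p} {v} {w}
  U4: {p} {r}
  U5: {r} {u} {x}
  U12: {y}
  U15: {u}
  U23: {w}
  U34: {p}
  U45: {r}
C dims 14,5; δ0: rk 5, SNF 1^5
degree 0: 14−5−0 = 9 → Ȟ^0 ≅ Z^9
degree 1: 5−0−5 = 0 → Ȟ^1 ≅ 0
degree 2: 0−0−0 = 0 → Ȟ^2 ≅ 0

Ȟ^0(U;F) ≅ Z^9,  Ȟ^1(U;F) ≅ 0,  Ȟ^2(U;F) ≅ 0


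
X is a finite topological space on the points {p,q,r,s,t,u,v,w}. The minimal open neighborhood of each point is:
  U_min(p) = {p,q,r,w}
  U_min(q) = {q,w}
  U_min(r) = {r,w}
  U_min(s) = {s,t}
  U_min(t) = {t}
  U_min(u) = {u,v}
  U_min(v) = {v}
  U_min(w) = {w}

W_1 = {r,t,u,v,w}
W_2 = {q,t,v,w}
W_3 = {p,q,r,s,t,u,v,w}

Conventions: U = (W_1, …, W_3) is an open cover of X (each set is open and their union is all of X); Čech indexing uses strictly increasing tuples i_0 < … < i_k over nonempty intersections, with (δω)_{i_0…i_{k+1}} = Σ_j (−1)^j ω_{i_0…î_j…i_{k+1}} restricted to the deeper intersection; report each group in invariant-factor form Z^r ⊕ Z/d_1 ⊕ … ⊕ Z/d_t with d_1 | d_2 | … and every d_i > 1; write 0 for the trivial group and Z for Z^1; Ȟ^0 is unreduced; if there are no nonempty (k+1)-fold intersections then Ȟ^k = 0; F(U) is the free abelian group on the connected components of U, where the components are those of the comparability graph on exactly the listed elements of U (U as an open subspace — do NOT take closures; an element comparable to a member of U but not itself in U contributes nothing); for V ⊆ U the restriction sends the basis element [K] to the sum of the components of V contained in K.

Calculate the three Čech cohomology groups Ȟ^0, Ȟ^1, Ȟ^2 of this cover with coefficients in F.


cover nerve:
  W12={t,v,w} W13={r,t,u,v,w} W23={q,t,v,w}
  W123={t,v,w}
components per intersection:
  W1: {r,w} {t} {u,v}
  W2: {q,w} {t} {v}
  W3: {p,q,r,w} {s,t} {u,v}
  W12: {t} {v} {w}
  W13: {r,w} {t} {u,v}
  W23: {q,w} {t} {v}
  W123: {t} {v} {w}
C dims 9,9,3; δ0: rk 6, SNF 1^6; δ1: rk 3, SNF 1^3
Ȟ^0: (9−6)−0=3 ⇒ Z^3
Ȟ^1: (9−3)−6=0 ⇒ 0
Ȟ^2: (3−0)−3=0 ⇒ 0

Ȟ^0 ≅ Z^3,  Ȟ^1 ≅ 0,  Ȟ^2 ≅ 0


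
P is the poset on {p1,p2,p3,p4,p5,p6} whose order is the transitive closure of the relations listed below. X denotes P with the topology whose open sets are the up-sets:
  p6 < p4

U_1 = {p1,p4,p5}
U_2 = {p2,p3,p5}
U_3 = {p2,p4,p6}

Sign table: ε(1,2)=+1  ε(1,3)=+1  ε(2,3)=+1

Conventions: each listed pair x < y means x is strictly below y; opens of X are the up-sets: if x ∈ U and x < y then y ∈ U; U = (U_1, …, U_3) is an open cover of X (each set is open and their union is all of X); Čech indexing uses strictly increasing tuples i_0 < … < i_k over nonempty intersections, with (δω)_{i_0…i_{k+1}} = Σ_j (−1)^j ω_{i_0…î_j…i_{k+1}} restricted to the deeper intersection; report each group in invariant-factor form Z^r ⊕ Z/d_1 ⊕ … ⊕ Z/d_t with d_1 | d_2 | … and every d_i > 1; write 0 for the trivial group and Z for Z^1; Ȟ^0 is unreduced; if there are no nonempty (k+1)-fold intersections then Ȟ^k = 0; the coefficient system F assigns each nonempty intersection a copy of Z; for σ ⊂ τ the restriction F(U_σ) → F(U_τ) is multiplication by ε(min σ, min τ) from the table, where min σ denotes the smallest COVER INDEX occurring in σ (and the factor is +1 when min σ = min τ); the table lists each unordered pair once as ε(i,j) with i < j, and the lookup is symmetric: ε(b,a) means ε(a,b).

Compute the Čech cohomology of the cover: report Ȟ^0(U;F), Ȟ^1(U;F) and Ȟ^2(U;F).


intersection data:
  U12={p5} U13={p4} U23={p2}
C dims 3,3; δ0: rk 2, SNF 1^2
Ȟ^0 = (3 − 2) − 0 = 1, so Ȟ^0 ≅ Z
Ȟ^1 = (3 − 0) − 2 = 1, so Ȟ^1 ≅ Z
Ȟ^2 = (0 − 0) − 0 = 0, so Ȟ^2 ≅ 0

Ȟ^0 ≅ Z, Ȟ^1 ≅ Z and Ȟ^2 ≅ 0


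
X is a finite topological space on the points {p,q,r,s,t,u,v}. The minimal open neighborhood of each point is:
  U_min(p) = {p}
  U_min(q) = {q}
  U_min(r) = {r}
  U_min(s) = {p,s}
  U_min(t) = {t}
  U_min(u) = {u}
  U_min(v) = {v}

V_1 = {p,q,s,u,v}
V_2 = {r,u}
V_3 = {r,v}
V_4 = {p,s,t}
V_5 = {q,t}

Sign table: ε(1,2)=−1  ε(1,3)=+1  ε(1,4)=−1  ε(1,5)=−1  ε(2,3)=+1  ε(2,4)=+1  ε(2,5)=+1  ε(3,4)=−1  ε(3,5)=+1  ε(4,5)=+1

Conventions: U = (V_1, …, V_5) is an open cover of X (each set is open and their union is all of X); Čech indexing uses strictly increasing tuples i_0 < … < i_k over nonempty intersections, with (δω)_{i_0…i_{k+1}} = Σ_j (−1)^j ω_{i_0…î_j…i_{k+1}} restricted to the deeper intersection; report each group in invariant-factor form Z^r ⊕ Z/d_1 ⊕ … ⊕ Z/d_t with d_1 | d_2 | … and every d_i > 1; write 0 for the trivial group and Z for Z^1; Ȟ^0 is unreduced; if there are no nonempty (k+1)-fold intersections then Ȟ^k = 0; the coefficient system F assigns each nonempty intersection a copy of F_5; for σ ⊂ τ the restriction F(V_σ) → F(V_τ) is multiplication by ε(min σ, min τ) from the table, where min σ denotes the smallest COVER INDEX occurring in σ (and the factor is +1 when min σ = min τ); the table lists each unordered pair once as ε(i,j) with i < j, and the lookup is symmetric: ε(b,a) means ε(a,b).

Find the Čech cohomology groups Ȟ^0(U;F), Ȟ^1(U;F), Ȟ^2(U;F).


Ȟ^0 = 0,  Ȟ^1 = Z/5,  Ȟ^2 = 0

nerve simplices:
  V12={u} V13={v} V14={p,s} V15={q} V23={r} V45={t}
C dims 5,6; δ0: rk_F5 5
degree 0: 5−5−0 = 0 → Ȟ^0 ≅ 0
degree 1: 6−0−5 = 1 → Ȟ^1 ≅ Z/5
degree 2: 0−0−0 = 0 → Ȟ^2 ≅ 0


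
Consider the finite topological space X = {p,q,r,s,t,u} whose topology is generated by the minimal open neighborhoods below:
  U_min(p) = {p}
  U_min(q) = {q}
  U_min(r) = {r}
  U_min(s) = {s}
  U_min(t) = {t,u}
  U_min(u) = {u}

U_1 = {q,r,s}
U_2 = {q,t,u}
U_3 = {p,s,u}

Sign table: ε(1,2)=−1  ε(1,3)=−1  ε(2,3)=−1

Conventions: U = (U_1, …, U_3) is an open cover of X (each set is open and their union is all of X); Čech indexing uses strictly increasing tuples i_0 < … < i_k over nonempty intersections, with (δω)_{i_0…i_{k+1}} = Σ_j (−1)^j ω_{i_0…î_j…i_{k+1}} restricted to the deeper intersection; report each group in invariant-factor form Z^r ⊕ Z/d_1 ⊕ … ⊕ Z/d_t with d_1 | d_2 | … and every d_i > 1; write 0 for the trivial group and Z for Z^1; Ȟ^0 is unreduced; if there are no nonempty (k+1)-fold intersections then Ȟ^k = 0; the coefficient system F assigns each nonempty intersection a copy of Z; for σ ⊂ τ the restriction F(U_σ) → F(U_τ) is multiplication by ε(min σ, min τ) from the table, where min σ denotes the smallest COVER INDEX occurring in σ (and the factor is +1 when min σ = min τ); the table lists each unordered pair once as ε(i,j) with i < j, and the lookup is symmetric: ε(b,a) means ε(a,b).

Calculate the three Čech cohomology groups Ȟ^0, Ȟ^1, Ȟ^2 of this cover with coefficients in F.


cover nerve:
  U12={q} U13={s} U23={u}
C dims 3,3; δ0: rk 3, SNF 1^2·2
Ȟ^0: (3−3)−0=0 ⇒ 0
Ȟ^1: (3−0)−3=0 plus torsion [2] ⇒ Z/2
Ȟ^2: (0−0)−0=0 ⇒ 0

Ȟ^0 ≅ 0,  Ȟ^1 ≅ Z/2,  Ȟ^2 ≅ 0


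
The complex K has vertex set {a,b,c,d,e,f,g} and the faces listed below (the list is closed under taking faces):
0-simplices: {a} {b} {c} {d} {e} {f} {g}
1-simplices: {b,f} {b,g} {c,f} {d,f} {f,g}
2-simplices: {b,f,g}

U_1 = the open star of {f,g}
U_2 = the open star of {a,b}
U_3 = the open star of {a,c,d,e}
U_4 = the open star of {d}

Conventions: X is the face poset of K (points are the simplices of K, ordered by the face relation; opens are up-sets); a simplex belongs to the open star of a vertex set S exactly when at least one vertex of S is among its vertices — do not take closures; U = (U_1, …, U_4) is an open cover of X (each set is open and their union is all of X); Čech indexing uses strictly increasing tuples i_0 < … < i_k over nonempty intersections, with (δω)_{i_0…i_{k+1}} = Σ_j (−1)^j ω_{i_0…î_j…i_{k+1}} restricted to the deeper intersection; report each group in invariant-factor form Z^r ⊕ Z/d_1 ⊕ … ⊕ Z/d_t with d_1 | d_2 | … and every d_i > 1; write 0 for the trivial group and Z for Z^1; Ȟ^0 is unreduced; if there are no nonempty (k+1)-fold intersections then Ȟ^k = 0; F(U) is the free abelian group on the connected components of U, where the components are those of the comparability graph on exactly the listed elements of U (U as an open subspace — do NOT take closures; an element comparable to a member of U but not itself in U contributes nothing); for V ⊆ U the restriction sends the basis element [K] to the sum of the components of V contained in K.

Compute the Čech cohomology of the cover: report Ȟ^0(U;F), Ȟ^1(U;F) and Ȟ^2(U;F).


nerve of the cover:
  U1={{f},{g},{b,f},{b,g},{c,f},{d,f},{f,g},{b,f,g}} U2={{a},{b},{b,f},{b,g},{b,f,g}} U3={{a},{c},{d},{e},{c,f},{d,f}} U4={{d},{d,f}}
  U12={{b,f},{b,g},{b,f,g}} U13={{c,f},{d,f}} U14={{d,f}} U23={{a}} U34={{d},{d,f}}
  U134={{d,f}}
components per intersection:
  U1: {{f},{g},{b,f},{b,g},{c,f},{d,f},{f,g},{b,f,g}}
  U2: {{a}} {{b},{b,f},{b,g},{b,f,g}}
  U3: {{a}} {{c},{c,f}} {{d},{d,f}} {{e}}
  U4: {{d},{d,f}}
  U12: {{b,f},{b,g},{b,f,g}}
  U13: {{c,f}} {{d,f}}
  U14: {{d,f}}
  U23: {{a}}
  U34: {{d},{d,f}}
  U134: {{d,f}}
C dims 8,6,1; δ0: rk 5, SNF 1^5; δ1: rk 1, SNF 1^1
Ȟ^0 = (8 − 5) − 0 = 3, so Ȟ^0 ≅ Z^3
Ȟ^1 = (6 − 1) − 5 = 0, so Ȟ^1 ≅ 0
Ȟ^2 = (1 − 0) − 1 = 0, so Ȟ^2 ≅ 0

Ȟ^0(U;F) ≅ Z^3, Ȟ^1(U;F) ≅ 0, Ȟ^2(U;F) ≅ 0


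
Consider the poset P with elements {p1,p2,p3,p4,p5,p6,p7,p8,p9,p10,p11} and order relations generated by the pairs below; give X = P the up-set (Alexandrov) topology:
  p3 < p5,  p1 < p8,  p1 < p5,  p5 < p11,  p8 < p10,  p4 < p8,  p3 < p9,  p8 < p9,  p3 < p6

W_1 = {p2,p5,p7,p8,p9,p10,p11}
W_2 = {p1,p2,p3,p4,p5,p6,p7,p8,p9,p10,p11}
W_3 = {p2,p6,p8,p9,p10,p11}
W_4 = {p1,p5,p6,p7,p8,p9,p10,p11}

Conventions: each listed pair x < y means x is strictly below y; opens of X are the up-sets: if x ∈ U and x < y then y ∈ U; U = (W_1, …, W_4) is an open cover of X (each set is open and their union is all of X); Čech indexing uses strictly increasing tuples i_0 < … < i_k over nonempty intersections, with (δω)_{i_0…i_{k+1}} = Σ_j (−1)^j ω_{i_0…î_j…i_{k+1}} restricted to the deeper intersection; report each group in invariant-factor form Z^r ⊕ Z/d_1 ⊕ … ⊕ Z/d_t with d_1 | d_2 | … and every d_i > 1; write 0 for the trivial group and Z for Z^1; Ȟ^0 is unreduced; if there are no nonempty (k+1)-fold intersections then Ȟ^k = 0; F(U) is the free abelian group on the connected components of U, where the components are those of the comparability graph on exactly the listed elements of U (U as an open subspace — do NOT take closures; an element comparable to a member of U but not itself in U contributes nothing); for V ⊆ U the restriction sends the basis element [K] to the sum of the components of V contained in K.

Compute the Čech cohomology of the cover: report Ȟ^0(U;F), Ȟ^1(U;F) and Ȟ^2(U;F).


nerve of the cover:
  W12={p2,p5,p7,p8,p9,p10,p11} W13={p2,p8,p9,p10,p11} W14={p5,p7,p8,p9,p10,p11} W23={p2,p6,p8,p9,p10,p11} W24={p1,p5,p6,p7,p8,p9,p10,p11} W34={p6,p8,p9,p10,p11}
  W123={p2,p8,p9,p10,p11} W124={p5,p7,p8,p9,p10,p11} W134={p8,p9,p10,p11} W234={p6,p8,p9,p10,p11}
  W1234={p8,p9,p10,p11}
components per intersection:
  W1: {p2} {p5,p11} {p7} {p8,p9,p10}
  W2: {p1,p3,p4,p5,p6,p8,p9,p10,p11} {p2} {p7}
  W3: {p2} {p6} {p8,p9,p10} {p11}
  W4: {p1,p5,p8,p9,p10,p11} {p6} {p7}
  W12: {p2} {p5,p11} {p7} {p8,p9,p10}
  W13: {p2} {p8,p9,p10} {p11}
  W14: {p5,p11} {p7} {p8,p9,p10}
  W23: {p2} {p6} {p8,p9,p10} {p11}
  W24: {p1,p5,p8,p9,p10,p11} {p6} {p7}
  W34: {p6} {p8,p9,p10} {p11}
  W123: {p2} {p8,p9,p10} {p11}
  W124: {p5,p11} {p7} {p8,p9,p10}
  W134: {p8,p9,p10} {p11}
  W234: {p6} {p8,p9,p10} {p11}
  W1234: {p8,p9,p10} {p11}
C dims 14,20,11,2; δ0: rk 11, SNF 1^11; δ1: rk 9, SNF 1^9; δ2: rk 2, SNF 1^2
Ȟ^0 = (14 − 11) − 0 = 3, so Ȟ^0 ≅ Z^3
Ȟ^1 = (20 − 9) − 11 = 0, so Ȟ^1 ≅ 0
Ȟ^2 = (11 − 2) − 9 = 0, so Ȟ^2 ≅ 0

Ȟ^0 ≅ Z^3,  Ȟ^1 ≅ 0,  Ȟ^2 ≅ 0


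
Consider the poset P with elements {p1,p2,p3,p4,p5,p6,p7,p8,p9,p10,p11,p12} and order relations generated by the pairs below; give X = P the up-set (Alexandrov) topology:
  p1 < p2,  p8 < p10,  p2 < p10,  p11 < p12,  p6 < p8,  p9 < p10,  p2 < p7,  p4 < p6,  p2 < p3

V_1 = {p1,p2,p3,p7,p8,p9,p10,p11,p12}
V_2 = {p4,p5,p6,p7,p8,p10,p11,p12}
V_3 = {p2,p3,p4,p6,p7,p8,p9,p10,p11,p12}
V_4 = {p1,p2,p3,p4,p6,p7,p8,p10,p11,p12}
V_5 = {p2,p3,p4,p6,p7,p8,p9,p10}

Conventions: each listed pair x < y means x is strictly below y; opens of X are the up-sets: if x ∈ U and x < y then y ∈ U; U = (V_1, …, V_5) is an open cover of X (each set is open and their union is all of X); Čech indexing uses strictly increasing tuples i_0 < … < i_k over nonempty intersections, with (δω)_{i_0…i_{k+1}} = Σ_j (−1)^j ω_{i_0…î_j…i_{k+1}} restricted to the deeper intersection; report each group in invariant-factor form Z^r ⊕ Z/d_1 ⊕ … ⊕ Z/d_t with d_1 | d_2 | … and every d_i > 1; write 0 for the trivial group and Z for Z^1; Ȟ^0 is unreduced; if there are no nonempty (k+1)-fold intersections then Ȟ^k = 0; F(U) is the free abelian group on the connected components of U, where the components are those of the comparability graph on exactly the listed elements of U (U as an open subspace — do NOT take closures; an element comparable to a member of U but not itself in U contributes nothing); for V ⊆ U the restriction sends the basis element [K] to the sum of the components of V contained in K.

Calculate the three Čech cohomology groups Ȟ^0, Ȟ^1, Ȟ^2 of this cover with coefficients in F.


nonempty overlaps:
  V12={p7,p8,p10,p11,p12} V13={p2,p3,p7,p8,p9,p10,p11,p12} V14={p1,p2,p3,p7,p8,p10,p11,p12} V15={p2,p3,p7,p8,p9,p10} V23={p4,p6,p7,p8,p10,p11,p12} V24={p4,p6,p7,p8,p10,p11,p12} V25={p4,p6,p7,p8,p10} V34={p2,p3,p4,p6,p7,p8,p10,p11,p12} V35={p2,p3,p4,p6,p7,p8,p9,p10} V45={p2,p3,p4,p6,p7,p8,p10}
  V123={p7,p8,p10,p11,p12} V124={p7,p8,p10,p11,p12} V125={p7,p8,p10} V134={p2,p3,p7,p8,p10,p11,p12} V135={p2,p3,p7,p8,p9,p10} V145={p2,p3,p7,p8,p10} V234={p4,p6,p7,p8,p10,p11,p12} V235={p4,p6,p7,p8,p10} V245={p4,p6,p7,p8,p10} V345={p2,p3,p4,p6,p7,p8,p10}
  V1234={p7,p8,p10,p11,p12} V1235={p7,p8,p10} V1245={p7,p8,p10} V1345={p2,p3,p7,p8,p10} V2345={p4,p6,p7,p8,p10}
  V12345={p7,p8,p10}
components per intersection:
  V1: {p1,p2,p3,p7,p8,p9,p10} {p11,p12}
  V2: {p4,p6,p8,p10} {p5} {p7} {p11,p12}
  V3: {p2,p3,p4,p6,p7,p8,p9,p10} {p11,p12}
  V4: {p1,p2,p3,p4,p6,p7,p8,p10} {p11,p12}
  V5: {p2,p3,p4,p6,p7,p8,p9,p10}
  V12: {p7} {p8,p10} {p11,p12}
  V13: {p2,p3,p7,p8,p9,p10} {p11,p12}
  V14: {p1,p2,p3,p7,p8,p10} {p11,p12}
  V15: {p2,p3,p7,p8,p9,p10}
  V23: {p4,p6,p8,p10} {p7} {p11,p12}
  V24: {p4,p6,p8,p10} {p7} {p11,p12}
  V25: {p4,p6,p8,p10} {p7}
  V34: {p2,p3,p4,p6,p7,p8,p10} {p11,p12}
  V35: {p2,p3,p4,p6,p7,p8,p9,p10}
  V45: {p2,p3,p4,p6,p7,p8,p10}
  V123: {p7} {p8,p10} {p11,p12}
  V124: {p7} {p8,p10} {p11,p12}
  V125: {p7} {p8,p10}
  V134: {p2,p3,p7,p8,p10} {p11,p12}
  V135: {p2,p3,p7,p8,p9,p10}
  V145: {p2,p3,p7,p8,p10}
  V234: {p4,p6,p8,p10} {p7} {p11,p12}
  V235: {p4,p6,p8,p10} {p7}
  V245: {p4,p6,p8,p10} {p7}
  V345: {p2,p3,p4,p6,p7,p8,p10}
  V1234: {p7} {p8,p10} {p11,p12}
  V1235: {p7} {p8,p10}
  V1245: {p7} {p8,p10}
  V1345: {p2,p3,p7,p8,p10}
  V2345: {p4,p6,p8,p10} {p7}
  V12345: {p7} {p8,p10}
C dims 11,20,20,10; δ0: rk 8, SNF 1^8; δ1: rk 12, SNF 1^12; δ2: rk 8, SNF 1^8
degree 0: 11−8−0 = 3 → Ȟ^0 ≅ Z^3
degree 1: 20−12−8 = 0 → Ȟ^1 ≅ 0
degree 2: 20−8−12 = 0 → Ȟ^2 ≅ 0

Ȟ^0 ≅ Z^3,  Ȟ^1 ≅ 0,  Ȟ^2 ≅ 0


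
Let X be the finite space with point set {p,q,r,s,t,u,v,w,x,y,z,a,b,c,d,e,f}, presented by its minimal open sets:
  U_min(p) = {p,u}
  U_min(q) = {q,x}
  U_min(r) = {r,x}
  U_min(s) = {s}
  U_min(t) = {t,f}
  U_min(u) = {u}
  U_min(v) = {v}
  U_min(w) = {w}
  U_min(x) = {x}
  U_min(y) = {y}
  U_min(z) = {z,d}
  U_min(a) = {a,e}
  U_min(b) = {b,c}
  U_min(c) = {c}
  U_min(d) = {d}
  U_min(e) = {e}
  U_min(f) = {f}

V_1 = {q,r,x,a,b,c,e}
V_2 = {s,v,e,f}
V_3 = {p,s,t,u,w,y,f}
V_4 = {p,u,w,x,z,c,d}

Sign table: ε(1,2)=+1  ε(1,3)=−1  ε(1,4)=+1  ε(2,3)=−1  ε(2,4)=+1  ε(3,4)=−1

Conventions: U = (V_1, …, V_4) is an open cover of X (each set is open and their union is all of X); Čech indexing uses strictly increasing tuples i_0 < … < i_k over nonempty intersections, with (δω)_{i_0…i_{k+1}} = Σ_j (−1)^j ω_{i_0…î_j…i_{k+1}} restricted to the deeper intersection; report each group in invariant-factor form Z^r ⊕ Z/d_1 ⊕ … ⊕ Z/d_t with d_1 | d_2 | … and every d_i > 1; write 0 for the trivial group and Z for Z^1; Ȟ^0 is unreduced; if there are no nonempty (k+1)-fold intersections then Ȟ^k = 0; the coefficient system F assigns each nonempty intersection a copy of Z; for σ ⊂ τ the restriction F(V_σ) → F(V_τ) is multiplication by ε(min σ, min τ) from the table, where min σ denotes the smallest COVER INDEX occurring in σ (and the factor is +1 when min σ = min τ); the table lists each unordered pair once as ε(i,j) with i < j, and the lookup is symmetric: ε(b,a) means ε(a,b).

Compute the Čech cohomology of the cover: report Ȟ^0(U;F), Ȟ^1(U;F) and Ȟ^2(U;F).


nonempty overlaps:
  V12={e} V14={x,c} V23={s,f} V34={p,u,w}
C dims 4,4; δ0: rk 3, SNF 1^3
degree 0: 4−3−0 = 1 → Ȟ^0 ≅ Z
degree 1: 4−0−3 = 1 → Ȟ^1 ≅ Z
degree 2: 0−0−0 = 0 → Ȟ^2 ≅ 0

Ȟ^0 = Z,  Ȟ^1 = Z,  Ȟ^2 = 0
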